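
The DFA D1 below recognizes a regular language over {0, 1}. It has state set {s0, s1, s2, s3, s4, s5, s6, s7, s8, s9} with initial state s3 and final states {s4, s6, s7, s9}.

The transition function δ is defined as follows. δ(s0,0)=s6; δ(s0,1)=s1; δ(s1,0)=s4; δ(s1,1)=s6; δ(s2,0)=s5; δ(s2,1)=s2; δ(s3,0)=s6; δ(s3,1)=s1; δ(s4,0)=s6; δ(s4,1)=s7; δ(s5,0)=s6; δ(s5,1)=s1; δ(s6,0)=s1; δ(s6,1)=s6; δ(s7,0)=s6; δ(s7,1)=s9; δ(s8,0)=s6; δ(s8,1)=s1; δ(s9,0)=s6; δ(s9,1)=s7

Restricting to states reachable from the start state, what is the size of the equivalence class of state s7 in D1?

First remove the unreachable states {s0,s2,s5,s8}; 6 states remain.
Start with accepting vs non-accepting: {s4,s6,s7,s9} | {s1,s3}.
Refine {s4,s6,s7,s9} on symbol 0: members go to different blocks, giving {s4,s7,s9} and {s6}.
On input 0, block {s1,s3} splits into {s1} and {s3}.
The partition is now stable with 4 blocks: {s4,s7,s9} | {s1} | {s6} | {s3}.
State s7 belongs to the block {s4,s7,s9}, which has 3 states.

3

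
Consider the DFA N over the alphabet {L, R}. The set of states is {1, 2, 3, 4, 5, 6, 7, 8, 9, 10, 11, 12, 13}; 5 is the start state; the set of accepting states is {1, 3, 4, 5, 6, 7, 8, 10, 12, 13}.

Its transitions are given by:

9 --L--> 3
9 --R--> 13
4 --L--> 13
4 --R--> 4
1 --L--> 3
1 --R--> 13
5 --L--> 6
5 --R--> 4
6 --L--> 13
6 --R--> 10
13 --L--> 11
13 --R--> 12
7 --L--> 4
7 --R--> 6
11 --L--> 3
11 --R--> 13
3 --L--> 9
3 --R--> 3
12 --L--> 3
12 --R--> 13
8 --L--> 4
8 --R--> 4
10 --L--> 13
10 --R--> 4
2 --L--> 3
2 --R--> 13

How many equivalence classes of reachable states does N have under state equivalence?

States {1,2,7,8} cannot be reached from the start state, so discard them.
P0 = {3,4,5,6,10,12,13} | {9,11}.
Split {3,4,5,6,10,12,13} by δ(·,L) → {4,5,6,10,12} and {3,13}.
Refine {4,5,6,10,12} on symbol L: members go to different blocks, giving {4,6,10,12} and {5}.
On input R, block {4,6,10,12} splits into {4,6,10} and {12}.
On input R, block {3,13} splits into {3} and {13}.
No further refinement is possible. Final partition (6 blocks): {4,6,10} | {9,11} | {3} | {5} | {12} | {13}.

6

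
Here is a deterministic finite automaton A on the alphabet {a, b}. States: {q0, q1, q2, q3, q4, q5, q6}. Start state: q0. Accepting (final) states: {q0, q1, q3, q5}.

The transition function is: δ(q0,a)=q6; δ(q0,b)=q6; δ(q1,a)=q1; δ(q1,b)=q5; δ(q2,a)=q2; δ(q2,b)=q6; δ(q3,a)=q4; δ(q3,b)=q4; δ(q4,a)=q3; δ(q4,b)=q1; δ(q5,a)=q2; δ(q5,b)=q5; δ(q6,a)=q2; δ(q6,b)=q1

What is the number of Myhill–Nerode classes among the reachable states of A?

5

Reachable states from the start: {q0,q1,q2,q5,q6}. Unreachable: {q3,q4} — drop them.
Initial partition by acceptance: {q0,q1,q5} | {q2,q6}.
On input a, block {q0,q1,q5} splits into {q0,q5} and {q1}.
Split {q0,q5} by δ(·,b) → {q0} and {q5}.
Split {q2,q6} by δ(·,b) → {q2} and {q6}.
No further refinement is possible. Final partition (5 blocks): {q0} | {q2} | {q1} | {q5} | {q6}.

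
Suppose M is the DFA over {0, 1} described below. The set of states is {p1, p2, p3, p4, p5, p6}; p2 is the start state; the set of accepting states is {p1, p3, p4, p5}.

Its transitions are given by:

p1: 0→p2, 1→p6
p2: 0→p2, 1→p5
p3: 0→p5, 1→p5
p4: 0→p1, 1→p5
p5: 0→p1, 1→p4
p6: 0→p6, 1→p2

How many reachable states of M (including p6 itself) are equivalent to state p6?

1

First remove the unreachable states {p3}; 5 states remain.
Start with accepting vs non-accepting: {p1,p4,p5} | {p2,p6}.
Split {p1,p4,p5} by δ(·,0) → {p4,p5} and {p1}.
Split {p2,p6} by δ(·,1) → {p2} and {p6}.
No further refinement is possible. Final partition (4 blocks): {p4,p5} | {p2} | {p1} | {p6}.
State p6 belongs to the block {p6}, which has 1 states.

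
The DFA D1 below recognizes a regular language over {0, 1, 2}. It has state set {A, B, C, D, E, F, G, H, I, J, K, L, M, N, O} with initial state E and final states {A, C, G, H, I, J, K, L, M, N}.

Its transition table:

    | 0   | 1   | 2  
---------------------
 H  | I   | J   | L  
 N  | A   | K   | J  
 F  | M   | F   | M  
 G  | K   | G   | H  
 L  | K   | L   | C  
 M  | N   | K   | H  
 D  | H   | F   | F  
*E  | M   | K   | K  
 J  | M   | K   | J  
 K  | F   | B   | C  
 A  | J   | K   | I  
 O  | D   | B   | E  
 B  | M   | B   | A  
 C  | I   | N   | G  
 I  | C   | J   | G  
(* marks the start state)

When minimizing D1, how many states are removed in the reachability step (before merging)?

BFS from E reaches {A, B, C, E, F, G, H, I, J, K, L, M, N}; the 2 state(s) D, O are never visited.

2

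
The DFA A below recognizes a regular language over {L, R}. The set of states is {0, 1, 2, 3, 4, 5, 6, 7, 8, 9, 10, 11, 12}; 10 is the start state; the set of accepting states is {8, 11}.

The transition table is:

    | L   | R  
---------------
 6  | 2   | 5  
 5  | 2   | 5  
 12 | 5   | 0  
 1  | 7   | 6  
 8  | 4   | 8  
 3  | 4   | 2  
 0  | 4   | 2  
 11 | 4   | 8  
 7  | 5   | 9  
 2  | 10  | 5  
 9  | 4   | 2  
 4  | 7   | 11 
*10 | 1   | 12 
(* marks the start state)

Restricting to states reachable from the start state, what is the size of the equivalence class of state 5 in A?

2

First remove the unreachable states {3}; 12 states remain.
Initial partition by acceptance: {8,11} | {0,1,2,4,5,6,7,9,10,12}.
On input R, block {0,1,2,4,5,6,7,9,10,12} splits into {0,1,2,5,6,7,9,10,12} and {4}.
Refine {0,1,2,5,6,7,9,10,12} on symbol L: members go to different blocks, giving {1,2,5,6,7,10,12} and {0,9}.
Refine {1,2,5,6,7,10,12} on symbol R: members go to different blocks, giving {1,2,5,6,10} and {7,12}.
On input L, block {1,2,5,6,10} splits into {2,5,6,10} and {1}.
Refine {2,5,6,10} on symbol L: members go to different blocks, giving {2,5,6} and {10}.
Split {2,5,6} by δ(·,L) → {5,6} and {2}.
No further refinement is possible. Final partition (8 blocks): {8,11} | {5,6} | {4} | {0,9} | {7,12} | {1} | {10} | {2}.
State 5 belongs to the block {5,6}, which has 2 states.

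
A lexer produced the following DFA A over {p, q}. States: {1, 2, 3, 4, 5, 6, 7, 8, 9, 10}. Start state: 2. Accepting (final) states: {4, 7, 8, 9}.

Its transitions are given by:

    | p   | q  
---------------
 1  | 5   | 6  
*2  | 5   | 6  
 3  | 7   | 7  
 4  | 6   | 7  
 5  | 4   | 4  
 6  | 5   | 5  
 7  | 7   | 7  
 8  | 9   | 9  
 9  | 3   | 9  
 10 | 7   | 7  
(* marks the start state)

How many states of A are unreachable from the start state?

No path from 2 leads to 1, 3, 8, 9, 10; the other 5 states are all reachable.

5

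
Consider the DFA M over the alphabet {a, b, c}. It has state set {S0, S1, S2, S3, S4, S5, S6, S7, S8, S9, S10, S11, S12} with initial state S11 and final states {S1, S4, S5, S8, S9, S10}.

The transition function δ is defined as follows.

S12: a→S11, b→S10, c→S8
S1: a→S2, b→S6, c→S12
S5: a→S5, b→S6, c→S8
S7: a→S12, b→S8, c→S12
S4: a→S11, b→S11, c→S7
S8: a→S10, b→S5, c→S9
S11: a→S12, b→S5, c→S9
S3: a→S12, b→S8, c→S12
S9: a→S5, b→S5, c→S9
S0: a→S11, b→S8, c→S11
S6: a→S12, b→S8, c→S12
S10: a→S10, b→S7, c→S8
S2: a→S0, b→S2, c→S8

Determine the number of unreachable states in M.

5

Starting at S11 and following transitions, the reachable set is {S5, S6, S7, S8, S9, S10, S11, S12}. That leaves S0, S1, S2, S3, S4 unreachable — 5 in total.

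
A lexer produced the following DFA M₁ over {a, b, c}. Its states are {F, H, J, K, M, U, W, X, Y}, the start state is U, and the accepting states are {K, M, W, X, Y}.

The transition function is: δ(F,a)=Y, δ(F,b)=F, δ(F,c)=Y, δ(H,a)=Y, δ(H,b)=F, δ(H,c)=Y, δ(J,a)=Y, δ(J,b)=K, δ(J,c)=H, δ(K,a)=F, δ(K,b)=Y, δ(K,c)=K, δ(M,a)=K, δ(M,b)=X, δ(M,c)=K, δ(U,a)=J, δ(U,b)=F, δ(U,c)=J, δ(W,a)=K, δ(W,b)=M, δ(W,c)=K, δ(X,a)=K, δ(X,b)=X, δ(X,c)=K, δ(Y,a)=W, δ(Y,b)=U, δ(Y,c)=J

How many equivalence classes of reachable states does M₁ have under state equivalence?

6

Every state is reachable, so we keep all 9.
P0 = {K,M,W,X,Y} | {F,H,J,U}.
Refine {K,M,W,X,Y} on symbol a: members go to different blocks, giving {M,W,X,Y} and {K}.
On input a, block {M,W,X,Y} splits into {M,W,X} and {Y}.
On input a, block {F,H,J,U} splits into {F,H,J} and {U}.
Refine {F,H,J} on symbol b: members go to different blocks, giving {F,H} and {J}.
The partition is now stable with 6 blocks: {M,W,X} | {F,H} | {K} | {Y} | {U} | {J}.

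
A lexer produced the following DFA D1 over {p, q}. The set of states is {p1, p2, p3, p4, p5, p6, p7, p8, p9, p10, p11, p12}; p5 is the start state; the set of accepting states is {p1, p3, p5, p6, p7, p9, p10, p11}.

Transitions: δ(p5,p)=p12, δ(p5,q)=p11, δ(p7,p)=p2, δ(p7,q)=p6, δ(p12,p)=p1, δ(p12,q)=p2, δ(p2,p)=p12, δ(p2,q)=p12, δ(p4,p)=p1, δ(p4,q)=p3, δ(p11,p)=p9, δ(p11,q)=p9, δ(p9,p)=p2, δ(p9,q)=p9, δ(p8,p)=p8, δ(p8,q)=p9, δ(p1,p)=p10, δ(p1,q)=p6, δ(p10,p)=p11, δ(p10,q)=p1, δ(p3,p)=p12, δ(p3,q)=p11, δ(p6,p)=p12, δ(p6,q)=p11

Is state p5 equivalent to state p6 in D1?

States {p3,p4,p7,p8} cannot be reached from the start state, so discard them.
Initial partition by acceptance: {p1,p5,p6,p9,p10,p11} | {p2,p12}.
On input p, block {p1,p5,p6,p9,p10,p11} splits into {p1,p10,p11} and {p5,p6,p9}.
Split {p1,p10,p11} by δ(·,p) → {p1,p10} and {p11}.
Split {p1,p10} by δ(·,p) → {p1} and {p10}.
Refine {p2,p12} on symbol p: members go to different blocks, giving {p2} and {p12}.
On input p, block {p5,p6,p9} splits into {p5,p6} and {p9}.
The partition is now stable with 7 blocks: {p1} | {p2} | {p5,p6} | {p11} | {p10} | {p12} | {p9}.
p5 and p6 lie in the same block of the stable partition, so they are equivalent — no string distinguishes them.

Yes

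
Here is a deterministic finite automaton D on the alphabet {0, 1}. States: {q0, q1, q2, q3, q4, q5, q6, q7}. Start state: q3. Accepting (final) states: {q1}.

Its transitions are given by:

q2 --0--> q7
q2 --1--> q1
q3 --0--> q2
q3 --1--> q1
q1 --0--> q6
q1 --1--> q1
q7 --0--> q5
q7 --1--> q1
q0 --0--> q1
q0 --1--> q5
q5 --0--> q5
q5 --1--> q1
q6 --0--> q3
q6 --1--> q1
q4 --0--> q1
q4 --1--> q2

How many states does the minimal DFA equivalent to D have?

States {q0,q4} cannot be reached from the start state, so discard them.
P0 = {q1} | {q2,q3,q5,q6,q7}.
The partition is now stable with 2 blocks: {q1} | {q2,q3,q5,q6,q7}.

2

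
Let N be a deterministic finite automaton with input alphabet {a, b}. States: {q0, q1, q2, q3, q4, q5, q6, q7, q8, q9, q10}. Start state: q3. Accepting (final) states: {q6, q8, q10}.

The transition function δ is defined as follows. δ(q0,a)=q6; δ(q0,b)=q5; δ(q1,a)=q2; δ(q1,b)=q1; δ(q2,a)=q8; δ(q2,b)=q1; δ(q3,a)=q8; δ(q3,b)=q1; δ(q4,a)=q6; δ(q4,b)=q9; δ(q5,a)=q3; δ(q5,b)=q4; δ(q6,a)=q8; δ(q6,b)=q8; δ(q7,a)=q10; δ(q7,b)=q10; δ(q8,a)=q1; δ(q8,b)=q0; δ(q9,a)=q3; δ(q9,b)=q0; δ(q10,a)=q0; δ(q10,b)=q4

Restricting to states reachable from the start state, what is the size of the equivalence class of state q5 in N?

States {q7,q10} cannot be reached from the start state, so discard them.
Start with accepting vs non-accepting: {q6,q8} | {q0,q1,q2,q3,q4,q5,q9}.
On input a, block {q6,q8} splits into {q6} and {q8}.
Refine {q0,q1,q2,q3,q4,q5,q9} on symbol a: members go to different blocks, giving {q1,q5,q9} and {q0,q4} and {q2,q3}.
Refine {q1,q5,q9} on symbol b: members go to different blocks, giving {q5,q9} and {q1}.
The partition is now stable with 6 blocks: {q6} | {q5,q9} | {q8} | {q0,q4} | {q2,q3} | {q1}.
State q5 belongs to the block {q5,q9}, which has 2 states.

2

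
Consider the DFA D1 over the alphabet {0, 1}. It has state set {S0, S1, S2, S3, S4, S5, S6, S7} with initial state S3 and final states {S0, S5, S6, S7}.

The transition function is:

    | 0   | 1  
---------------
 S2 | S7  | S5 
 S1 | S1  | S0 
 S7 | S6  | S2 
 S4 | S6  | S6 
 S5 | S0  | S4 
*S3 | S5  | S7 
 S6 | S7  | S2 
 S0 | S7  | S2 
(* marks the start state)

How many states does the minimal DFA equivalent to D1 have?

2

First remove the unreachable states {S1}; 7 states remain.
Initial partition by acceptance: {S0,S5,S6,S7} | {S2,S3,S4}.
No further refinement is possible. Final partition (2 blocks): {S0,S5,S6,S7} | {S2,S3,S4}.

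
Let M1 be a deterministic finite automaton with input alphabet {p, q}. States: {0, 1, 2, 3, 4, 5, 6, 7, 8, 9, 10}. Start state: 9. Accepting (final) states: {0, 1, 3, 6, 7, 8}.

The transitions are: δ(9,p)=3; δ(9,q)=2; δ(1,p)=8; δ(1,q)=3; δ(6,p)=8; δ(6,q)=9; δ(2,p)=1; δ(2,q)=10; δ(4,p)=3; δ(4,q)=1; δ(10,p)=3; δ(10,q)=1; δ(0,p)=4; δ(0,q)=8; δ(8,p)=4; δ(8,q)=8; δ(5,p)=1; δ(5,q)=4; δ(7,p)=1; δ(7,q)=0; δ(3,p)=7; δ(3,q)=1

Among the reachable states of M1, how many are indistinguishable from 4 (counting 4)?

First remove the unreachable states {5,6}; 9 states remain.
P0 = {0,1,3,7,8} | {2,4,9,10}.
Split {0,1,3,7,8} by δ(·,p) → {1,3,7} and {0,8}.
Refine {1,3,7} on symbol p: members go to different blocks, giving {3,7} and {1}.
Refine {3,7} on symbol p: members go to different blocks, giving {3} and {7}.
Refine {2,4,9,10} on symbol p: members go to different blocks, giving {4,9,10} and {2}.
Refine {4,9,10} on symbol q: members go to different blocks, giving {4,10} and {9}.
No further refinement is possible. Final partition (7 blocks): {3} | {4,10} | {0,8} | {1} | {7} | {2} | {9}.
State 4 belongs to the block {4,10}, which has 2 states.

2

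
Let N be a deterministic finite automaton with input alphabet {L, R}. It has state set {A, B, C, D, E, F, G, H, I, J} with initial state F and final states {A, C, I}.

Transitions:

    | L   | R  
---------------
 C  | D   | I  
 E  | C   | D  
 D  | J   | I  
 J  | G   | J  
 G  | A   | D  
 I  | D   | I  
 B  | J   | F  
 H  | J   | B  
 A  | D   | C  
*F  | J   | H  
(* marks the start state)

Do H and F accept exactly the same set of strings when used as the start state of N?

Yes

Reachable states from the start: {A,B,C,D,F,G,H,I,J}. Unreachable: {E} — drop them.
Initial partition by acceptance: {A,C,I} | {B,D,F,G,H,J}.
On input L, block {B,D,F,G,H,J} splits into {B,D,F,H,J} and {G}.
On input L, block {B,D,F,H,J} splits into {B,D,F,H} and {J}.
Split {B,D,F,H} by δ(·,R) → {B,F,H} and {D}.
No further refinement is possible. Final partition (5 blocks): {A,C,I} | {B,F,H} | {G} | {J} | {D}.
H and F lie in the same block of the stable partition, so they are equivalent — no string distinguishes them.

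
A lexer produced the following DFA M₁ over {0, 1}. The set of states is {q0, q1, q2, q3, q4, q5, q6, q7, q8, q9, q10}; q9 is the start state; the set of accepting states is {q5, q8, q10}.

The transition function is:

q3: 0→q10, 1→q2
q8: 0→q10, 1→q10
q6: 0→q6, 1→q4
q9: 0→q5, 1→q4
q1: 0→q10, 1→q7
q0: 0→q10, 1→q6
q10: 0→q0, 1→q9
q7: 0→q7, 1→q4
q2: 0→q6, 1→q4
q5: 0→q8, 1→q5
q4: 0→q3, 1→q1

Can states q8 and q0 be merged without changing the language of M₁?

No

All states are reachable from the start state.
P0 = {q5,q8,q10} | {q0,q1,q2,q3,q4,q6,q7,q9}.
Split {q5,q8,q10} by δ(·,0) → {q5,q8} and {q10}.
On input 0, block {q5,q8} splits into {q5} and {q8}.
On input 0, block {q0,q1,q2,q3,q4,q6,q7,q9} splits into {q2,q4,q6,q7} and {q0,q1,q3} and {q9}.
On input 0, block {q2,q4,q6,q7} splits into {q2,q6,q7} and {q4}.
Stable partition: {q5} | {q2,q6,q7} | {q10} | {q8} | {q0,q1,q3} | {q9} | {q4} — 7 equivalence classes.
q8 and q0 end up in different blocks, so they are distinguishable. For instance, the string 'ε' is accepted from only q8.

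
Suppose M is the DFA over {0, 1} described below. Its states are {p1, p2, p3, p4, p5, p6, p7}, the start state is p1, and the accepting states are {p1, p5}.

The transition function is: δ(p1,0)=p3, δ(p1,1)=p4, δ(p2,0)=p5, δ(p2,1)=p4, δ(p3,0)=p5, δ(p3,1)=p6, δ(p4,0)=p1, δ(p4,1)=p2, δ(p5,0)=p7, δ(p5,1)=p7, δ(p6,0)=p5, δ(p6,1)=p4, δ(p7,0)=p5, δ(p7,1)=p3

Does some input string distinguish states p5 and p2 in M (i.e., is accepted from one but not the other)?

Yes

Initial partition by acceptance: {p1,p5} | {p2,p3,p4,p6,p7}.
Stable partition: {p1,p5} | {p2,p3,p4,p6,p7} — 2 equivalence classes.
p5 and p2 end up in different blocks, so they are distinguishable. For instance, the string 'ε' is accepted from only p5.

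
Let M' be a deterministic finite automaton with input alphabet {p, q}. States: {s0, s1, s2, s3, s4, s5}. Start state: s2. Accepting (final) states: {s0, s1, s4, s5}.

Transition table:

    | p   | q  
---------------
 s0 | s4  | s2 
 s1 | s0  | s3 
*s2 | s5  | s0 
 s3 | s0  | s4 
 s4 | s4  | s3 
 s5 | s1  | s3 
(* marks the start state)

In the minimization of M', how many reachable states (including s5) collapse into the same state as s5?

Start with accepting vs non-accepting: {s0,s1,s4,s5} | {s2,s3}.
No further refinement is possible. Final partition (2 blocks): {s0,s1,s4,s5} | {s2,s3}.
State s5 belongs to the block {s0,s1,s4,s5}, which has 4 states.

4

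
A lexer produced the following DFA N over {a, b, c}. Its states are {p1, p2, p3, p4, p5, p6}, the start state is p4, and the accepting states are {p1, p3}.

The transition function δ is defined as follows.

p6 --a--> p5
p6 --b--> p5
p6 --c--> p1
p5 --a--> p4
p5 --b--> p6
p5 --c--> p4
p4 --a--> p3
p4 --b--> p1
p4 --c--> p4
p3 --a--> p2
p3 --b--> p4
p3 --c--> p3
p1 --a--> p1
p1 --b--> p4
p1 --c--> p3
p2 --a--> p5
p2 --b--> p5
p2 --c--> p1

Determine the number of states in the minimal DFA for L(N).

5

P0 = {p1,p3} | {p2,p4,p5,p6}.
Split {p1,p3} by δ(·,a) → {p1} and {p3}.
Refine {p2,p4,p5,p6} on symbol a: members go to different blocks, giving {p2,p5,p6} and {p4}.
On input a, block {p2,p5,p6} splits into {p2,p6} and {p5}.
The partition is now stable with 5 blocks: {p1} | {p2,p6} | {p3} | {p4} | {p5}.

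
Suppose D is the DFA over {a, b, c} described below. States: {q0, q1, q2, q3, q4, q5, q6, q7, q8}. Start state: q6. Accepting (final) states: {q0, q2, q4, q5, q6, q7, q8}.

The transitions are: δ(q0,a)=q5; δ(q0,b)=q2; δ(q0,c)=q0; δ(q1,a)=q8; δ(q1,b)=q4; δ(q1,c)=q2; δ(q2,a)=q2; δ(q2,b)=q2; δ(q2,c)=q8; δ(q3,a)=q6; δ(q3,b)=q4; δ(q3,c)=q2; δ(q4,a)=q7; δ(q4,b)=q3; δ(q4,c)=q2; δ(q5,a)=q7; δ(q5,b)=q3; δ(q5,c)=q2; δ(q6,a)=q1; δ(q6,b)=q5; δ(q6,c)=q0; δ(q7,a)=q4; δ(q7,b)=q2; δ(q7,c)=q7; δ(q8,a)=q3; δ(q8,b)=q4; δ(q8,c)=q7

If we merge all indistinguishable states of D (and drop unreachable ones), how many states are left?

Start with accepting vs non-accepting: {q0,q2,q4,q5,q6,q7,q8} | {q1,q3}.
On input a, block {q0,q2,q4,q5,q6,q7,q8} splits into {q0,q2,q4,q5,q7} and {q6,q8}.
On input b, block {q0,q2,q4,q5,q7} splits into {q0,q2,q7} and {q4,q5}.
Split {q0,q2,q7} by δ(·,a) → {q0,q7} and {q2}.
No further refinement is possible. Final partition (5 blocks): {q0,q7} | {q1,q3} | {q6,q8} | {q4,q5} | {q2}.

5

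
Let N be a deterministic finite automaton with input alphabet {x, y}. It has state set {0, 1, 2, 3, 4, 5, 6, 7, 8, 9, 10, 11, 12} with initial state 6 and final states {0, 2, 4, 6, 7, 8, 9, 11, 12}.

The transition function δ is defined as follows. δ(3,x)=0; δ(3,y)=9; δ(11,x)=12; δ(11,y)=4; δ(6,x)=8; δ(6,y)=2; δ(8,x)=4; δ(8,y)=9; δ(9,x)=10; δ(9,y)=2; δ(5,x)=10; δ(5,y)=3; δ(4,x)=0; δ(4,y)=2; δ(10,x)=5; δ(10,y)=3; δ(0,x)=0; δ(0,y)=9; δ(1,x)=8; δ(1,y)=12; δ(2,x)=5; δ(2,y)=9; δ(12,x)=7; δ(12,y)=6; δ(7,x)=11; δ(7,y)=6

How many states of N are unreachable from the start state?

4

BFS from 6 reaches {0, 2, 3, 4, 5, 6, 8, 9, 10}; the 4 state(s) 1, 7, 11, 12 are never visited.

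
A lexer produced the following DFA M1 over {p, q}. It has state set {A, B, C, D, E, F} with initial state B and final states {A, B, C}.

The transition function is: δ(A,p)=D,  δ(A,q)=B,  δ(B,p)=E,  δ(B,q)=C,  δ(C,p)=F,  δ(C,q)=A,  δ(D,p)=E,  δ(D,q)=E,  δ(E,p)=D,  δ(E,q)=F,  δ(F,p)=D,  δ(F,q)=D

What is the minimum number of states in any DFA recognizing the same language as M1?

P0 = {A,B,C} | {D,E,F}.
The partition is now stable with 2 blocks: {A,B,C} | {D,E,F}.

2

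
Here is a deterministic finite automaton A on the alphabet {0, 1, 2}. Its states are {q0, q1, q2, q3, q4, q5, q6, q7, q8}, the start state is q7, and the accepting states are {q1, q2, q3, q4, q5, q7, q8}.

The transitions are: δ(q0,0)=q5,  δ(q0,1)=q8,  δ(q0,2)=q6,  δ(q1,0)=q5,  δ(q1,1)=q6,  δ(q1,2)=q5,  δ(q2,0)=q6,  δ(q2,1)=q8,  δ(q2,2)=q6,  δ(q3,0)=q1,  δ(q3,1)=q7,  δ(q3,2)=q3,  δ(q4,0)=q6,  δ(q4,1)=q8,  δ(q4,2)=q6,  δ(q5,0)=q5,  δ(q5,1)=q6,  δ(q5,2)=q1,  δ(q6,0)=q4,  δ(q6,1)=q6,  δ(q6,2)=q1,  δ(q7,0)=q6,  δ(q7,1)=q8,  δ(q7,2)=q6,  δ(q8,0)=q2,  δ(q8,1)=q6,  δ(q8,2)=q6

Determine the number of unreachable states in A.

BFS from q7 reaches {q1, q2, q4, q5, q6, q7, q8}; the 2 state(s) q0, q3 are never visited.

2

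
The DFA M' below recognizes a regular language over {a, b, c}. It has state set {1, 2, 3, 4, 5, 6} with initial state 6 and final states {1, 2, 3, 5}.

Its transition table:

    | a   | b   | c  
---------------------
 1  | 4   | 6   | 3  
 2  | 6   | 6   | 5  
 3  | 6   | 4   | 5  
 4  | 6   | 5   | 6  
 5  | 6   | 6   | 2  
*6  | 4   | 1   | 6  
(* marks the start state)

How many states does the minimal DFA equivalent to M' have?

2

Initial partition by acceptance: {1,2,3,5} | {4,6}.
No further refinement is possible. Final partition (2 blocks): {1,2,3,5} | {4,6}.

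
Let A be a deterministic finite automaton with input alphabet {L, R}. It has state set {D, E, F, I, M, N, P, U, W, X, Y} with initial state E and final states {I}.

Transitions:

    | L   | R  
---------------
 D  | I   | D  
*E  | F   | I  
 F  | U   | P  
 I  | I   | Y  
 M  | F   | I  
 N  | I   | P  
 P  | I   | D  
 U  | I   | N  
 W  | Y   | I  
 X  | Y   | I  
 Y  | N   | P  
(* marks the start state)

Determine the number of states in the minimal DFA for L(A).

Reachable states from the start: {D,E,F,I,N,P,U,Y}. Unreachable: {M,W,X} — drop them.
P0 = {I} | {D,E,F,N,P,U,Y}.
Refine {D,E,F,N,P,U,Y} on symbol L: members go to different blocks, giving {D,N,P,U} and {E,F,Y}.
On input L, block {E,F,Y} splits into {F,Y} and {E}.
Stable partition: {I} | {D,N,P,U} | {F,Y} | {E} — 4 equivalence classes.

4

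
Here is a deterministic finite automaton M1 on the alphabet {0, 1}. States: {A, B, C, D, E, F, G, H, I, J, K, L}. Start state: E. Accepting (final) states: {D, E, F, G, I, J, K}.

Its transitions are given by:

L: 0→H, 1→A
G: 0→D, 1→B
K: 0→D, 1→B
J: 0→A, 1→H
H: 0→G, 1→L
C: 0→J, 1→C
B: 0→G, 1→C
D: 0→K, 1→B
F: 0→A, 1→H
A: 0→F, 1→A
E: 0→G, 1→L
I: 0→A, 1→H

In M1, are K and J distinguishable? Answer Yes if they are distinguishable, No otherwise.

Reachable states from the start: {A,B,C,D,E,F,G,H,J,K,L}. Unreachable: {I} — drop them.
Start with accepting vs non-accepting: {D,E,F,G,J,K} | {A,B,C,H,L}.
Refine {D,E,F,G,J,K} on symbol 0: members go to different blocks, giving {D,E,G,K} and {F,J}.
Split {A,B,C,H,L} by δ(·,0) → {A,C} and {B,H} and {L}.
Split {D,E,G,K} by δ(·,1) → {D,G,K} and {E}.
Split {B,H} by δ(·,1) → {B} and {H}.
No further refinement is possible. Final partition (7 blocks): {D,G,K} | {A,C} | {F,J} | {B} | {L} | {E} | {H}.
K and J end up in different blocks, so they are distinguishable. For instance, the string '0' is accepted from only K.

Yes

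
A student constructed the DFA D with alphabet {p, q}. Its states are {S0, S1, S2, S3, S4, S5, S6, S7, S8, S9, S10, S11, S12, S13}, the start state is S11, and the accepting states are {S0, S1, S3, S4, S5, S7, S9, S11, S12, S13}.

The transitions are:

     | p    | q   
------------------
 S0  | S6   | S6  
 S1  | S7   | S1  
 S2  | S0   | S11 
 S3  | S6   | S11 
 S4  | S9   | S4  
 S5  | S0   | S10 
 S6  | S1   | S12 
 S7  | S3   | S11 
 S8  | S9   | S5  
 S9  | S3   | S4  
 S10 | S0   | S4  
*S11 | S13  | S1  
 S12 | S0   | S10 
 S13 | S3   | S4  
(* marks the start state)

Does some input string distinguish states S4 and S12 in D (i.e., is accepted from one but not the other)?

Yes

Reachable states from the start: {S0,S1,S3,S4,S6,S7,S9,S10,S11,S12,S13}. Unreachable: {S2,S5,S8} — drop them.
P0 = {S0,S1,S3,S4,S7,S9,S11,S12,S13} | {S6,S10}.
Refine {S0,S1,S3,S4,S7,S9,S11,S12,S13} on symbol p: members go to different blocks, giving {S1,S4,S7,S9,S11,S12,S13} and {S0,S3}.
Split {S1,S4,S7,S9,S11,S12,S13} by δ(·,p) → {S7,S9,S12,S13} and {S1,S4,S11}.
On input q, block {S7,S9,S12,S13} splits into {S7,S9,S13} and {S12}.
Split {S6,S10} by δ(·,p) → {S6} and {S10}.
Refine {S0,S3} on symbol q: members go to different blocks, giving {S0} and {S3}.
Stable partition: {S7,S9,S13} | {S6} | {S0} | {S1,S4,S11} | {S12} | {S10} | {S3} — 7 equivalence classes.
S4 and S12 end up in different blocks, so they are distinguishable. For instance, the string 'q' is accepted from only S4.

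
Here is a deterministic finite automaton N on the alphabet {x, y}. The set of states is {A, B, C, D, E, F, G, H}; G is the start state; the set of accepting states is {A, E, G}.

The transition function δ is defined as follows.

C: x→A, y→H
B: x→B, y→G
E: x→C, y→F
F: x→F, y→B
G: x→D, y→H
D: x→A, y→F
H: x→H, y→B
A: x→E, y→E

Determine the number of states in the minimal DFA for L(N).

P0 = {A,E,G} | {B,C,D,F,H}.
Refine {A,E,G} on symbol x: members go to different blocks, giving {E,G} and {A}.
Refine {B,C,D,F,H} on symbol x: members go to different blocks, giving {B,F,H} and {C,D}.
Refine {B,F,H} on symbol y: members go to different blocks, giving {F,H} and {B}.
No further refinement is possible. Final partition (5 blocks): {E,G} | {F,H} | {A} | {C,D} | {B}.

5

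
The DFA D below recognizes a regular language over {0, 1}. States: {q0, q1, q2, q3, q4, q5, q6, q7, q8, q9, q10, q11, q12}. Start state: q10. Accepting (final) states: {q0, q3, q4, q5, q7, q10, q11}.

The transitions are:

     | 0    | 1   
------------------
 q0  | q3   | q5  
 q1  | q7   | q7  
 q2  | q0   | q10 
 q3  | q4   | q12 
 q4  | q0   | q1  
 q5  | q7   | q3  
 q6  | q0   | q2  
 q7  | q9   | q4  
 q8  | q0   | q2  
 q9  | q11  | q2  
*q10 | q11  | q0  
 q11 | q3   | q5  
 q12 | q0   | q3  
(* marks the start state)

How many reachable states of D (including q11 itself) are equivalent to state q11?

2

States {q6,q8} cannot be reached from the start state, so discard them.
Initial partition by acceptance: {q0,q3,q4,q5,q7,q10,q11} | {q1,q2,q9,q12}.
Split {q0,q3,q4,q5,q7,q10,q11} by δ(·,0) → {q0,q3,q4,q5,q10,q11} and {q7}.
Refine {q0,q3,q4,q5,q10,q11} on symbol 0: members go to different blocks, giving {q0,q3,q4,q10,q11} and {q5}.
Refine {q0,q3,q4,q10,q11} on symbol 1: members go to different blocks, giving {q0,q11} and {q3,q4} and {q10}.
Split {q1,q2,q9,q12} by δ(·,0) → {q2,q9,q12} and {q1}.
Refine {q2,q9,q12} on symbol 1: members go to different blocks, giving {q2} and {q9} and {q12}.
On input 0, block {q3,q4} splits into {q3} and {q4}.
Stable partition: {q0,q11} | {q2} | {q7} | {q5} | {q3} | {q10} | {q1} | {q9} | {q12} | {q4} — 10 equivalence classes.
The equivalence class containing q11 is {q0,q11}, of size 2.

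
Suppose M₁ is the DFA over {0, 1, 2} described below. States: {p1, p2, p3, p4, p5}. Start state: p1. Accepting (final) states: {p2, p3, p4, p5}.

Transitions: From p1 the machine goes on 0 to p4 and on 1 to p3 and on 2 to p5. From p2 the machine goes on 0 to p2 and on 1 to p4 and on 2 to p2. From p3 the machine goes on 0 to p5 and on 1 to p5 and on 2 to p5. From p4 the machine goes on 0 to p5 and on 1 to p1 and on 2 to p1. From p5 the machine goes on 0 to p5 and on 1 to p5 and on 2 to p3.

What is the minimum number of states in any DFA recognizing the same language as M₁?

States {p2} cannot be reached from the start state, so discard them.
Initial partition by acceptance: {p3,p4,p5} | {p1}.
Split {p3,p4,p5} by δ(·,1) → {p3,p5} and {p4}.
No further refinement is possible. Final partition (3 blocks): {p3,p5} | {p1} | {p4}.

3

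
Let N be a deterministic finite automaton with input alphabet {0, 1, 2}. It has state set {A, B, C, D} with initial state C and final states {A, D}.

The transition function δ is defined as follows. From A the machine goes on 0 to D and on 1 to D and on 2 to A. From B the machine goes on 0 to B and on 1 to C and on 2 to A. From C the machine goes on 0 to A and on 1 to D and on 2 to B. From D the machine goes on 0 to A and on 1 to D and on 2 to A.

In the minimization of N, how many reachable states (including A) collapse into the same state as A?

2

All states are reachable from the start state.
Initial partition by acceptance: {A,D} | {B,C}.
Split {B,C} by δ(·,0) → {B} and {C}.
No further refinement is possible. Final partition (3 blocks): {A,D} | {B} | {C}.
The equivalence class containing A is {A,D}, of size 2.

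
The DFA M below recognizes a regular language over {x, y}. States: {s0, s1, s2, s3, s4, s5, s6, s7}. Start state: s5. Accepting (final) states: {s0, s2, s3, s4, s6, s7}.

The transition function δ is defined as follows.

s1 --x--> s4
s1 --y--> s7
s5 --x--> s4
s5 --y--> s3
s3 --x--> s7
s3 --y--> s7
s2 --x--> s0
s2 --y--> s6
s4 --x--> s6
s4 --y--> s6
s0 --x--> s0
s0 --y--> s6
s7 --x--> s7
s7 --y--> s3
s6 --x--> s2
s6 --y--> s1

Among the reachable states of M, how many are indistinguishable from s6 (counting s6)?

All states are reachable from the start state.
Initial partition by acceptance: {s0,s2,s3,s4,s6,s7} | {s1,s5}.
Refine {s0,s2,s3,s4,s6,s7} on symbol y: members go to different blocks, giving {s0,s2,s3,s4,s7} and {s6}.
Split {s0,s2,s3,s4,s7} by δ(·,x) → {s0,s2,s3,s7} and {s4}.
Refine {s0,s2,s3,s7} on symbol y: members go to different blocks, giving {s0,s2} and {s3,s7}.
The partition is now stable with 5 blocks: {s0,s2} | {s1,s5} | {s6} | {s4} | {s3,s7}.
The equivalence class containing s6 is {s6}, of size 1.

1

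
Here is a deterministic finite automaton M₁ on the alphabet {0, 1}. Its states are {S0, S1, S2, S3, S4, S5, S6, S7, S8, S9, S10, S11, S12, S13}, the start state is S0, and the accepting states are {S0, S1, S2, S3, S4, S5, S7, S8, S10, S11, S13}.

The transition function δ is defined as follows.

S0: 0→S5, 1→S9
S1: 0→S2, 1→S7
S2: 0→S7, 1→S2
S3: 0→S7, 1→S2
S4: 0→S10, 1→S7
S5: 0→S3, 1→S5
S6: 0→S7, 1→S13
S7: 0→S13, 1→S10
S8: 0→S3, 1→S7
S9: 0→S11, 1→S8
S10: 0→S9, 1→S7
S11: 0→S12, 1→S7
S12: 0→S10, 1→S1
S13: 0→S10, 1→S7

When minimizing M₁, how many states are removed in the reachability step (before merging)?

2

Starting at S0 and following transitions, the reachable set is {S0, S1, S2, S3, S5, S7, S8, S9, S10, S11, S12, S13}. That leaves S4, S6 unreachable — 2 in total.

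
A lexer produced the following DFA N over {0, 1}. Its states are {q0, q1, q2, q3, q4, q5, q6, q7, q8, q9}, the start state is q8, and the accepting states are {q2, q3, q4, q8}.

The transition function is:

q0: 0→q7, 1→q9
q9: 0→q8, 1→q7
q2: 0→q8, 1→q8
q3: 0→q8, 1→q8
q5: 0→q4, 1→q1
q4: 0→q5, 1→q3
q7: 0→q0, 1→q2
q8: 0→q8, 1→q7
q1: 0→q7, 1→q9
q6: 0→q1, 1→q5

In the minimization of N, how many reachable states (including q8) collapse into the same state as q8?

Reachable states from the start: {q0,q2,q7,q8,q9}. Unreachable: {q1,q3,q4,q5,q6} — drop them.
Initial partition by acceptance: {q2,q8} | {q0,q7,q9}.
Refine {q2,q8} on symbol 1: members go to different blocks, giving {q2} and {q8}.
On input 0, block {q0,q7,q9} splits into {q0,q7} and {q9}.
On input 1, block {q0,q7} splits into {q0} and {q7}.
No further refinement is possible. Final partition (5 blocks): {q2} | {q0} | {q8} | {q9} | {q7}.
The equivalence class containing q8 is {q8}, of size 1.

1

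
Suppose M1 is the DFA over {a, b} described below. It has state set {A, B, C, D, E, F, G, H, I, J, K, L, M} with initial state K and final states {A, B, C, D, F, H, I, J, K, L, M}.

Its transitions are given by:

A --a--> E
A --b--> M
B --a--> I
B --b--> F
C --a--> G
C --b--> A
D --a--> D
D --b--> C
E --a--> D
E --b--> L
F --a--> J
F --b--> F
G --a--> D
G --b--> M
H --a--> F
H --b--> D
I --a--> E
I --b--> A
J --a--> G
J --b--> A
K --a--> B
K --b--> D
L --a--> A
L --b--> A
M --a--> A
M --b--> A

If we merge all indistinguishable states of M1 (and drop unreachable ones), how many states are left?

First remove the unreachable states {H}; 12 states remain.
Start with accepting vs non-accepting: {A,B,C,D,F,I,J,K,L,M} | {E,G}.
On input a, block {A,B,C,D,F,I,J,K,L,M} splits into {B,D,F,K,L,M} and {A,C,I,J}.
Split {B,D,F,K,L,M} by δ(·,a) → {B,F,L,M} and {D,K}.
Split {B,F,L,M} by δ(·,b) → {B,F} and {L,M}.
Refine {A,C,I,J} on symbol b: members go to different blocks, giving {C,I,J} and {A}.
Split {D,K} by δ(·,a) → {D} and {K}.
Stable partition: {B,F} | {E,G} | {C,I,J} | {D} | {L,M} | {A} | {K} — 7 equivalence classes.

7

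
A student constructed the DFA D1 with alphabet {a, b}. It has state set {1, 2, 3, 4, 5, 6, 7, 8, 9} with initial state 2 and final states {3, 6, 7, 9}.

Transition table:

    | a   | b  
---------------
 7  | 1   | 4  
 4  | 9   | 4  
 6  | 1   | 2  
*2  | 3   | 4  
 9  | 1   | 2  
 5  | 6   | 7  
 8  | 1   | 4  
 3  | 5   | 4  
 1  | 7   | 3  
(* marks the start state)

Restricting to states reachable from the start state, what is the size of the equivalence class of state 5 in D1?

2

First remove the unreachable states {8}; 8 states remain.
Start with accepting vs non-accepting: {3,6,7,9} | {1,2,4,5}.
On input b, block {1,2,4,5} splits into {1,5} and {2,4}.
No further refinement is possible. Final partition (3 blocks): {3,6,7,9} | {1,5} | {2,4}.
State 5 belongs to the block {1,5}, which has 2 states.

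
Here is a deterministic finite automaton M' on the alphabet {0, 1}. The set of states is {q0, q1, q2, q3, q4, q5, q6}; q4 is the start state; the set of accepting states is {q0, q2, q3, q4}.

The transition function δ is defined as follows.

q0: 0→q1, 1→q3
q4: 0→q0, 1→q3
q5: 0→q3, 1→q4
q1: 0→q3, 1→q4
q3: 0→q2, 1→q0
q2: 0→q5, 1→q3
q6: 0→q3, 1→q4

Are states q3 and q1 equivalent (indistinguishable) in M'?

No

First remove the unreachable states {q6}; 6 states remain.
Start with accepting vs non-accepting: {q0,q2,q3,q4} | {q1,q5}.
Refine {q0,q2,q3,q4} on symbol 0: members go to different blocks, giving {q0,q2} and {q3,q4}.
On input 1, block {q3,q4} splits into {q3} and {q4}.
No further refinement is possible. Final partition (4 blocks): {q0,q2} | {q1,q5} | {q3} | {q4}.
q3 and q1 end up in different blocks, so they are distinguishable. For instance, the string 'ε' is accepted from only q3.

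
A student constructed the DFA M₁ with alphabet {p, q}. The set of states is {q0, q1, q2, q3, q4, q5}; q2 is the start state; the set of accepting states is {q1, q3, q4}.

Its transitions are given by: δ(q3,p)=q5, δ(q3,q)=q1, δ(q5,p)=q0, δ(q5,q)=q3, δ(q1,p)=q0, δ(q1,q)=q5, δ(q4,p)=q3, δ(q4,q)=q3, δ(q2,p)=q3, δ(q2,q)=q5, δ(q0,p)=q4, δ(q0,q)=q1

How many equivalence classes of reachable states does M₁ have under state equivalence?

Every state is reachable, so we keep all 6.
Initial partition by acceptance: {q1,q3,q4} | {q0,q2,q5}.
On input p, block {q1,q3,q4} splits into {q1,q3} and {q4}.
Refine {q1,q3} on symbol q: members go to different blocks, giving {q1} and {q3}.
Refine {q0,q2,q5} on symbol p: members go to different blocks, giving {q0} and {q2} and {q5}.
Stable partition: {q1} | {q0} | {q4} | {q3} | {q2} | {q5} — 6 equivalence classes.

6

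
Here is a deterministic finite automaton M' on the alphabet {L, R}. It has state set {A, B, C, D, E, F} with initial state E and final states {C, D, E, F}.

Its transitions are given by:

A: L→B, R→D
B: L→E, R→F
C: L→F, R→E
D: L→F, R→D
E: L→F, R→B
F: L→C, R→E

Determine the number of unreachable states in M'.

2

Starting at E and following transitions, the reachable set is {B, C, E, F}. That leaves A, D unreachable — 2 in total.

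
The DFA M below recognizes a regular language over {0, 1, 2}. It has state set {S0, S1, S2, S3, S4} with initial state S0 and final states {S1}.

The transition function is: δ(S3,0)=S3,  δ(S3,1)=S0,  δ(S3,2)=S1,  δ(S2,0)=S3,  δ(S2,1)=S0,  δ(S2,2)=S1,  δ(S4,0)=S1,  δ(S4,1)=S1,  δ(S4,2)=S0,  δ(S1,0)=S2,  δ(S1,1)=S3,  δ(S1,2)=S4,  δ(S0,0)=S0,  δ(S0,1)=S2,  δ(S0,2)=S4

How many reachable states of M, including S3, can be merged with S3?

Initial partition by acceptance: {S1} | {S0,S2,S3,S4}.
On input 0, block {S0,S2,S3,S4} splits into {S0,S2,S3} and {S4}.
Split {S0,S2,S3} by δ(·,2) → {S2,S3} and {S0}.
Stable partition: {S1} | {S2,S3} | {S4} | {S0} — 4 equivalence classes.
State S3 belongs to the block {S2,S3}, which has 2 states.

2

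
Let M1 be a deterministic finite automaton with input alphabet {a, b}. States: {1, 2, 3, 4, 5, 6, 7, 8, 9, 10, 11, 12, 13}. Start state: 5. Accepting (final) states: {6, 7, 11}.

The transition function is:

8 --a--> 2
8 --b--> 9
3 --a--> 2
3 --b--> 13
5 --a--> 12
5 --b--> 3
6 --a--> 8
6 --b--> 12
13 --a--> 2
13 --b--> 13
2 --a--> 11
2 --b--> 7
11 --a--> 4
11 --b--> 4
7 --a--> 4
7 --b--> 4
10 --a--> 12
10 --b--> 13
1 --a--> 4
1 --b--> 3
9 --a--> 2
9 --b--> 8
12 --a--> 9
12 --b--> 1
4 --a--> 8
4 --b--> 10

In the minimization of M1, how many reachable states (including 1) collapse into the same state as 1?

Reachable states from the start: {1,2,3,4,5,7,8,9,10,11,12,13}. Unreachable: {6} — drop them.
Start with accepting vs non-accepting: {7,11} | {1,2,3,4,5,8,9,10,12,13}.
Split {1,2,3,4,5,8,9,10,12,13} by δ(·,a) → {1,3,4,5,8,9,10,12,13} and {2}.
Refine {1,3,4,5,8,9,10,12,13} on symbol a: members go to different blocks, giving {1,4,5,10,12} and {3,8,9,13}.
On input a, block {1,4,5,10,12} splits into {1,5,10} and {4,12}.
No further refinement is possible. Final partition (5 blocks): {7,11} | {1,5,10} | {2} | {3,8,9,13} | {4,12}.
The equivalence class containing 1 is {1,5,10}, of size 3.

3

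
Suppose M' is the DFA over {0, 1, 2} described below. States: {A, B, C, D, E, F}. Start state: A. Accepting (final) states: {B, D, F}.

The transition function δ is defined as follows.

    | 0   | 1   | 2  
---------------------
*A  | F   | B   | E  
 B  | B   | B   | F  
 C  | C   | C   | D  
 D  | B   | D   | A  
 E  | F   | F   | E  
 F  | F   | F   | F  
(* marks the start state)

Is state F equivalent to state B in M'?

First remove the unreachable states {C,D}; 4 states remain.
Initial partition by acceptance: {B,F} | {A,E}.
No further refinement is possible. Final partition (2 blocks): {B,F} | {A,E}.
F and B lie in the same block of the stable partition, so they are equivalent — no string distinguishes them.

Yes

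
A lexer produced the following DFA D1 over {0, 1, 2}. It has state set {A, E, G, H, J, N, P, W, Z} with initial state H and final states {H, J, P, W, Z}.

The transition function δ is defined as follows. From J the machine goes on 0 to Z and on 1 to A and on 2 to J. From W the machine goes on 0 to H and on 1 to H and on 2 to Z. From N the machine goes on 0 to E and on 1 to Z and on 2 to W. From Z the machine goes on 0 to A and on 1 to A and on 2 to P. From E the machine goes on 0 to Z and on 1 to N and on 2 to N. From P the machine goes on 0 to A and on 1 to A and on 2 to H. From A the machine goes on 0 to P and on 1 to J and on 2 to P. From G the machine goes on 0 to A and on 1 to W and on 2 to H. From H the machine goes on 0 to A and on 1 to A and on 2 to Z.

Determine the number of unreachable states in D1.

4

Starting at H and following transitions, the reachable set is {A, H, J, P, Z}. That leaves E, G, N, W unreachable — 4 in total.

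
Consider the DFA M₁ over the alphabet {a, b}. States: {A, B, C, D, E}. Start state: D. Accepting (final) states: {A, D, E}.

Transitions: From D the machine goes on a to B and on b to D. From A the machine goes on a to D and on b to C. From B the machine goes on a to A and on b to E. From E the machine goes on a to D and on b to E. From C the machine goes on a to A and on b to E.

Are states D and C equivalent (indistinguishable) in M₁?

Every state is reachable, so we keep all 5.
Initial partition by acceptance: {A,D,E} | {B,C}.
Refine {A,D,E} on symbol a: members go to different blocks, giving {A,E} and {D}.
Refine {A,E} on symbol b: members go to different blocks, giving {A} and {E}.
No further refinement is possible. Final partition (4 blocks): {A} | {B,C} | {D} | {E}.
D and C end up in different blocks, so they are distinguishable. For instance, the string 'ε' is accepted from only D.

No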